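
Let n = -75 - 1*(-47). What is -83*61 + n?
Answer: -5091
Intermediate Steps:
n = -28 (n = -75 + 47 = -28)
-83*61 + n = -83*61 - 28 = -5063 - 28 = -5091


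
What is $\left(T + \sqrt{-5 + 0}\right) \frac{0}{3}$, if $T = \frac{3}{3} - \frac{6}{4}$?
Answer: $0$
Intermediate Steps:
$T = - \frac{1}{2}$ ($T = 3 \cdot \frac{1}{3} - \frac{3}{2} = 1 - \frac{3}{2} = - \frac{1}{2} \approx -0.5$)
$\left(T + \sqrt{-5 + 0}\right) \frac{0}{3} = \left(- \frac{1}{2} + \sqrt{-5 + 0}\right) \frac{0}{3} = \left(- \frac{1}{2} + \sqrt{-5}\right) 0 \cdot \frac{1}{3} = \left(- \frac{1}{2} + i \sqrt{5}\right) 0 = 0$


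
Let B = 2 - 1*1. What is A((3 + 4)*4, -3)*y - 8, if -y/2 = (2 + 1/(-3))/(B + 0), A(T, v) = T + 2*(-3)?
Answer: -244/3 ≈ -81.333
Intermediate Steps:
A(T, v) = -6 + T (A(T, v) = T - 6 = -6 + T)
B = 1 (B = 2 - 1 = 1)
y = -10/3 (y = -2*(2 + 1/(-3))/(1 + 0) = -2*(2 - ⅓)/1 = -10/3 ≈ -3.3333)
A((3 + 4)*4, -3)*y - 8 = (-6 + (3 + 4)*4)*(-10/3) - 8 = (-6 + 7*4)*(-10/3) - 8 = (-6 + 28)*(-10/3) - 8 = 22*(-10/3) - 8 = -220/3 - 8 = -244/3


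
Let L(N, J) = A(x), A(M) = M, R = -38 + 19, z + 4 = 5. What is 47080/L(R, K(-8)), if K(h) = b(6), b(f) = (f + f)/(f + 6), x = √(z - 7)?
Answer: -23540*I*√6/3 ≈ -19220.0*I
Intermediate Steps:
z = 1 (z = -4 + 5 = 1)
R = -19
x = I*√6 (x = √(1 - 7) = √(-6) = I*√6 ≈ 2.4495*I)
b(f) = 2*f/(6 + f) (b(f) = (2*f)/(6 + f) = 2*f/(6 + f))
K(h) = 1 (K(h) = 2*6/(6 + 6) = 2*6/12 = 2*6*(1/12) = 1)
L(N, J) = I*√6
47080/L(R, K(-8)) = 47080/((I*√6)) = 47080*(-I*√6/6) = -23540*I*√6/3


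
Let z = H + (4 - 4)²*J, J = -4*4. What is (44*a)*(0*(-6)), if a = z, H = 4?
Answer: 0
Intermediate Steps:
J = -16
z = 4 (z = 4 + (4 - 4)²*(-16) = 4 + 0²*(-16) = 4 + 0*(-16) = 4 + 0 = 4)
a = 4
(44*a)*(0*(-6)) = (44*4)*(0*(-6)) = 176*0 = 0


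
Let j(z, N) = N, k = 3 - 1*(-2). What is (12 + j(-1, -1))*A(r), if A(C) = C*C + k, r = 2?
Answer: 99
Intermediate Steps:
k = 5 (k = 3 + 2 = 5)
A(C) = 5 + C² (A(C) = C*C + 5 = C² + 5 = 5 + C²)
(12 + j(-1, -1))*A(r) = (12 - 1)*(5 + 2²) = 11*(5 + 4) = 11*9 = 99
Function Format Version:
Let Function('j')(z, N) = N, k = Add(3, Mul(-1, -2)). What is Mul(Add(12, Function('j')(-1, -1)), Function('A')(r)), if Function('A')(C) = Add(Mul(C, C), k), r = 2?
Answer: 99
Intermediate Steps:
k = 5 (k = Add(3, 2) = 5)
Function('A')(C) = Add(5, Pow(C, 2)) (Function('A')(C) = Add(Mul(C, C), 5) = Add(Pow(C, 2), 5) = Add(5, Pow(C, 2)))
Mul(Add(12, Function('j')(-1, -1)), Function('A')(r)) = Mul(Add(12, -1), Add(5, Pow(2, 2))) = Mul(11, Add(5, 4)) = Mul(11, 9) = 99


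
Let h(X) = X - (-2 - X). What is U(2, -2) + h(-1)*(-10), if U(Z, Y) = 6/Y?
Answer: -3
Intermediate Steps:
h(X) = 2 + 2*X (h(X) = X + (2 + X) = 2 + 2*X)
U(2, -2) + h(-1)*(-10) = 6/(-2) + (2 + 2*(-1))*(-10) = 6*(-½) + (2 - 2)*(-10) = -3 + 0*(-10) = -3 + 0 = -3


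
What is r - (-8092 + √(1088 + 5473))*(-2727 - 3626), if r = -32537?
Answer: -50926420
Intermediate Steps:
r - (-8092 + √(1088 + 5473))*(-2727 - 3626) = -32537 - (-8092 + √(1088 + 5473))*(-2727 - 3626) = -32537 - (-8092 + √6561)*(-6353) = -32537 - (-8092 + 81)*(-6353) = -32537 - (-8011)*(-6353) = -32537 - 1*50893883 = -32537 - 50893883 = -50926420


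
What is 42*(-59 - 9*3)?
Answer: -3612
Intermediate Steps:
42*(-59 - 9*3) = 42*(-59 - 27) = 42*(-86) = -3612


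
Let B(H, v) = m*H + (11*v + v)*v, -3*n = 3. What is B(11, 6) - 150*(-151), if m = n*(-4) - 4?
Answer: 23082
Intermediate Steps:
n = -1 (n = -1/3*3 = -1)
m = 0 (m = -1*(-4) - 4 = 4 - 4 = 0)
B(H, v) = 12*v**2 (B(H, v) = 0*H + (11*v + v)*v = 0 + (12*v)*v = 0 + 12*v**2 = 12*v**2)
B(11, 6) - 150*(-151) = 12*6**2 - 150*(-151) = 12*36 + 22650 = 432 + 22650 = 23082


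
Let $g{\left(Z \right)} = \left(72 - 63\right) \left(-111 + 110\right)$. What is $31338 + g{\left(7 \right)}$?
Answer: $31329$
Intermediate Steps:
$g{\left(Z \right)} = -9$ ($g{\left(Z \right)} = 9 \left(-1\right) = -9$)
$31338 + g{\left(7 \right)} = 31338 - 9 = 31329$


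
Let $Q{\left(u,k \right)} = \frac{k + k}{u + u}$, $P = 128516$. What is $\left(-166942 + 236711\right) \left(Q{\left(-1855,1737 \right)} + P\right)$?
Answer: $\frac{2376087380381}{265} \approx 8.9664 \cdot 10^{9}$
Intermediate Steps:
$Q{\left(u,k \right)} = \frac{k}{u}$ ($Q{\left(u,k \right)} = \frac{2 k}{2 u} = 2 k \frac{1}{2 u} = \frac{k}{u}$)
$\left(-166942 + 236711\right) \left(Q{\left(-1855,1737 \right)} + P\right) = \left(-166942 + 236711\right) \left(\frac{1737}{-1855} + 128516\right) = 69769 \left(1737 \left(- \frac{1}{1855}\right) + 128516\right) = 69769 \left(- \frac{1737}{1855} + 128516\right) = 69769 \cdot \frac{238395443}{1855} = \frac{2376087380381}{265}$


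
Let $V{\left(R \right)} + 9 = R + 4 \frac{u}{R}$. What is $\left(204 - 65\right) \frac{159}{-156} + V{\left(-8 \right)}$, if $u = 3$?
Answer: $- \frac{8329}{52} \approx -160.17$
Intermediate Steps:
$V{\left(R \right)} = -9 + R + \frac{12}{R}$ ($V{\left(R \right)} = -9 + \left(R + 4 \frac{3}{R}\right) = -9 + \left(R + \frac{12}{R}\right) = -9 + R + \frac{12}{R}$)
$\left(204 - 65\right) \frac{159}{-156} + V{\left(-8 \right)} = \left(204 - 65\right) \frac{159}{-156} - \left(17 + \frac{3}{2}\right) = \left(204 - 65\right) 159 \left(- \frac{1}{156}\right) - \frac{37}{2} = 139 \left(- \frac{53}{52}\right) - \frac{37}{2} = - \frac{7367}{52} - \frac{37}{2} = - \frac{8329}{52}$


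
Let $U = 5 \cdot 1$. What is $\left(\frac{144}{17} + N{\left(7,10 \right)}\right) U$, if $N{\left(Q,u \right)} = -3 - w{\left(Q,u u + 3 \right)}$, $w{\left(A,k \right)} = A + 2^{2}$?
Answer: $- \frac{470}{17} \approx -27.647$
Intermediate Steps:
$w{\left(A,k \right)} = 4 + A$ ($w{\left(A,k \right)} = A + 4 = 4 + A$)
$N{\left(Q,u \right)} = -7 - Q$ ($N{\left(Q,u \right)} = -3 - \left(4 + Q\right) = -7 - Q$)
$U = 5$
$\left(\frac{144}{17} + N{\left(7,10 \right)}\right) U = \left(\frac{144}{17} - 14\right) 5 = \left(- \frac{94}{17}\right) 5 = - \frac{470}{17}$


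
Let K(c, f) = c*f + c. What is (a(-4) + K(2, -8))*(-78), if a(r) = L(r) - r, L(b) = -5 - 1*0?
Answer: 1170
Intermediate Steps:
L(b) = -5 (L(b) = -5 + 0 = -5)
K(c, f) = c + c*f
a(r) = -5 - r
(a(-4) + K(2, -8))*(-78) = ((-5 - 1*(-4)) + 2*(1 - 8))*(-78) = ((-5 + 4) + 2*(-7))*(-78) = (-1 - 14)*(-78) = -15*(-78) = 1170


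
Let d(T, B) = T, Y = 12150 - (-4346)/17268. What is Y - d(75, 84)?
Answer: 104257723/8634 ≈ 12075.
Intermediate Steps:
Y = 104905273/8634 (Y = 12150 - (-4346)/17268 = 12150 - 1*(-2173/8634) = 12150 + 2173/8634 = 104905273/8634 ≈ 12150.)
Y - d(75, 84) = 104905273/8634 - 1*75 = 104905273/8634 - 75 = 104257723/8634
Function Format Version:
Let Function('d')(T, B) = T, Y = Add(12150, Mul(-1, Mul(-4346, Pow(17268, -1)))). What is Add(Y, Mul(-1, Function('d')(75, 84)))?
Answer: Rational(104257723, 8634) ≈ 12075.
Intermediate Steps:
Y = Rational(104905273, 8634) (Y = Add(12150, Mul(-1, Mul(-4346, Rational(1, 17268)))) = Add(12150, Mul(-1, Rational(-2173, 8634))) = Add(12150, Rational(2173, 8634)) = Rational(104905273, 8634) ≈ 12150.)
Add(Y, Mul(-1, Function('d')(75, 84))) = Add(Rational(104905273, 8634), Mul(-1, 75)) = Add(Rational(104905273, 8634), -75) = Rational(104257723, 8634)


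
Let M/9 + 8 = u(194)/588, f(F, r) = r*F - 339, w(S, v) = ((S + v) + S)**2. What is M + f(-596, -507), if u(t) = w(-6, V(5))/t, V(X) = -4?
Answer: 1434270129/4753 ≈ 3.0176e+5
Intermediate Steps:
w(S, v) = (v + 2*S)**2
u(t) = 256/t (u(t) = (-4 + 2*(-6))**2/t = (-4 - 12)**2/t = (-16)**2/t = 256/t)
f(F, r) = -339 + F*r (f(F, r) = F*r - 339 = -339 + F*r)
M = -342120/4753 (M = -72 + 9*((256/194)/588) = -72 + 9*((256*(1/194))*(1/588)) = -72 + 9*((128/97)*(1/588)) = -72 + 9*(32/14259) = -72 + 96/4753 = -342120/4753 ≈ -71.980)
M + f(-596, -507) = -342120/4753 + (-339 - 596*(-507)) = -342120/4753 + (-339 + 302172) = -342120/4753 + 301833 = 1434270129/4753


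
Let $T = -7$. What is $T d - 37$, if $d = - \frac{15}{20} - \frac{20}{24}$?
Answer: $- \frac{311}{12} \approx -25.917$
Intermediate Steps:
$d = - \frac{19}{12}$ ($d = \left(-15\right) \frac{1}{20} - \frac{5}{6} = - \frac{3}{4} - \frac{5}{6} = - \frac{19}{12} \approx -1.5833$)
$T d - 37 = \left(-7\right) \left(- \frac{19}{12}\right) - 37 = \frac{133}{12} - 37 = - \frac{311}{12}$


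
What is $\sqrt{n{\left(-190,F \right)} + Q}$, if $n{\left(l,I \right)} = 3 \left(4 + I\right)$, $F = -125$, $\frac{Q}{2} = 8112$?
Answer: $\sqrt{15861} \approx 125.94$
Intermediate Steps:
$Q = 16224$ ($Q = 2 \cdot 8112 = 16224$)
$n{\left(l,I \right)} = 12 + 3 I$
$\sqrt{n{\left(-190,F \right)} + Q} = \sqrt{\left(12 + 3 \left(-125\right)\right) + 16224} = \sqrt{\left(12 - 375\right) + 16224} = \sqrt{-363 + 16224} = \sqrt{15861}$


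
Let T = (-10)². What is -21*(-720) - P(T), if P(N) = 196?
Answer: 14924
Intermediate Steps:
T = 100
-21*(-720) - P(T) = -21*(-720) - 1*196 = 15120 - 196 = 14924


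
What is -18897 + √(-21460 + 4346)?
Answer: -18897 + I*√17114 ≈ -18897.0 + 130.82*I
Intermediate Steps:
-18897 + √(-21460 + 4346) = -18897 + √(-17114) = -18897 + I*√17114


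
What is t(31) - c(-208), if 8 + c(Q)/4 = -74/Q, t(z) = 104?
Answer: 3499/26 ≈ 134.58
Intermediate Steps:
c(Q) = -32 - 296/Q (c(Q) = -32 + 4*(-74/Q) = -32 - 296/Q)
t(31) - c(-208) = 104 - (-32 - 296/(-208)) = 104 - (-32 - 296*(-1/208)) = 104 - (-32 + 37/26) = 104 - 1*(-795/26) = 104 + 795/26 = 3499/26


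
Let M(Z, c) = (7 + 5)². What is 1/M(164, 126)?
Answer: 1/144 ≈ 0.0069444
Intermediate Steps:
M(Z, c) = 144 (M(Z, c) = 12² = 144)
1/M(164, 126) = 1/144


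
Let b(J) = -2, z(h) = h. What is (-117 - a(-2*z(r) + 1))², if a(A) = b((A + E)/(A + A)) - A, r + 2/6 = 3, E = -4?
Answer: 128164/9 ≈ 14240.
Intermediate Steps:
r = 8/3 (r = -⅓ + 3 = 8/3 ≈ 2.6667)
a(A) = -2 - A
(-117 - a(-2*z(r) + 1))² = (-117 - (-2 - (-2*8/3 + 1)))² = (-117 - (-2 - (-16/3 + 1)))² = (-117 - (-2 - 1*(-13/3)))² = (-117 - (-2 + 13/3))² = (-117 - 1*7/3)² = (-117 - 7/3)² = (-358/3)² = 128164/9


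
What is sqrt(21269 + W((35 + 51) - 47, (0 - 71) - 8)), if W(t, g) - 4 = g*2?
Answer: sqrt(21115) ≈ 145.31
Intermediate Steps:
W(t, g) = 4 + 2*g (W(t, g) = 4 + g*2 = 4 + 2*g)
sqrt(21269 + W((35 + 51) - 47, (0 - 71) - 8)) = sqrt(21269 + (4 + 2*((0 - 71) - 8))) = sqrt(21269 + (4 + 2*(-71 - 8))) = sqrt(21269 + (4 + 2*(-79))) = sqrt(21269 + (4 - 158)) = sqrt(21269 - 154) = sqrt(21115)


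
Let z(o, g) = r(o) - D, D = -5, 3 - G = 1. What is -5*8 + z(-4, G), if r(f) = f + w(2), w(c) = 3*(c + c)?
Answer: -27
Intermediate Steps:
G = 2 (G = 3 - 1*1 = 3 - 1 = 2)
w(c) = 6*c (w(c) = 3*(2*c) = 6*c)
r(f) = 12 + f (r(f) = f + 6*2 = f + 12 = 12 + f)
z(o, g) = 17 + o (z(o, g) = (12 + o) - 1*(-5) = (12 + o) + 5 = 17 + o)
-5*8 + z(-4, G) = -5*8 + (17 - 4) = -40 + 13 = -27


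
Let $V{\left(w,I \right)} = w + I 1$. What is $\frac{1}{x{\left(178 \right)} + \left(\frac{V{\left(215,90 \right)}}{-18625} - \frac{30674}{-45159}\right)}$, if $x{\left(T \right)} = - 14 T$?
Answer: $- \frac{168217275}{419085943349} \approx -0.00040139$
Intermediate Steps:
$V{\left(w,I \right)} = I + w$ ($V{\left(w,I \right)} = w + I = I + w$)
$\frac{1}{x{\left(178 \right)} + \left(\frac{V{\left(215,90 \right)}}{-18625} - \frac{30674}{-45159}\right)} = \frac{1}{\left(-14\right) 178 + \left(\frac{90 + 215}{-18625} - \frac{30674}{-45159}\right)} = \frac{1}{-2492 + \left(305 \left(- \frac{1}{18625}\right) - - \frac{30674}{45159}\right)} = \frac{1}{-2492 + \left(- \frac{61}{3725} + \frac{30674}{45159}\right)} = \frac{1}{-2492 + \frac{111505951}{168217275}} = \frac{1}{- \frac{419085943349}{168217275}} = - \frac{168217275}{419085943349}$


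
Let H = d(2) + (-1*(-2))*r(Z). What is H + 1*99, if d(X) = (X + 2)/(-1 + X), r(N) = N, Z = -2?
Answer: 99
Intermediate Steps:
d(X) = (2 + X)/(-1 + X)
H = 0 (H = (2 + 2)/(-1 + 2) - 1*(-2)*(-2) = 4/1 + 2*(-2) = 1*4 - 4 = 4 - 4 = 0)
H + 1*99 = 0 + 1*99 = 0 + 99 = 99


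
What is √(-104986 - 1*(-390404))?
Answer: √285418 ≈ 534.25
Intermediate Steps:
√(-104986 - 1*(-390404)) = √(-104986 + 390404) = √285418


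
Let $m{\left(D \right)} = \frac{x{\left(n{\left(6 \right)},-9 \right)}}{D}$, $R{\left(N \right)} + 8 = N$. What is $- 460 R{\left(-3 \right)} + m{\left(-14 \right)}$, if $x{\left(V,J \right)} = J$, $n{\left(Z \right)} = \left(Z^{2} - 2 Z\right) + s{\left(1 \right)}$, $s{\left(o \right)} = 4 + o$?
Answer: $\frac{70849}{14} \approx 5060.6$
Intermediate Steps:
$R{\left(N \right)} = -8 + N$
$n{\left(Z \right)} = 5 + Z^{2} - 2 Z$ ($n{\left(Z \right)} = \left(Z^{2} - 2 Z\right) + \left(4 + 1\right) = \left(Z^{2} - 2 Z\right) + 5 = 5 + Z^{2} - 2 Z$)
$m{\left(D \right)} = - \frac{9}{D}$
$- 460 R{\left(-3 \right)} + m{\left(-14 \right)} = - 460 \left(-8 - 3\right) - \frac{9}{-14} = \left(-460\right) \left(-11\right) - - \frac{9}{14} = 5060 + \frac{9}{14} = \frac{70849}{14}$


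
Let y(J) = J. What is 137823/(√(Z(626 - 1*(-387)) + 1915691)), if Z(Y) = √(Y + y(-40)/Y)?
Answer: 137823*√1013/√(1940594983 + √1039468677) ≈ 99.576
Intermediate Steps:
Z(Y) = √(Y - 40/Y)
137823/(√(Z(626 - 1*(-387)) + 1915691)) = 137823/(√(√((626 - 1*(-387)) - 40/(626 - 1*(-387))) + 1915691)) = 137823/(√(√((626 + 387) - 40/(626 + 387)) + 1915691)) = 137823/(√(√(1013 - 40/1013) + 1915691)) = 137823/(√(√(1026129/1013) + 1915691)) = 137823/(√(√1039468677/1013 + 1915691)) = 137823/(√(1915691 + √1039468677/1013)) = 137823/√(1915691 + √1039468677/1013)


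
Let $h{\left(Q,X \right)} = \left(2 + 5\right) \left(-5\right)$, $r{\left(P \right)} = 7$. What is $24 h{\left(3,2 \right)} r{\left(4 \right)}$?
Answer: $-5880$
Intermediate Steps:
$h{\left(Q,X \right)} = -35$ ($h{\left(Q,X \right)} = 7 \left(-5\right) = -35$)
$24 h{\left(3,2 \right)} r{\left(4 \right)} = 24 \left(-35\right) 7 = \left(-840\right) 7 = -5880$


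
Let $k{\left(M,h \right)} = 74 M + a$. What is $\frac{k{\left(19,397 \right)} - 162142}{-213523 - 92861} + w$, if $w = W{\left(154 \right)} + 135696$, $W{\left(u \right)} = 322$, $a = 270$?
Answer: $\frac{20836949689}{153192} \approx 1.3602 \cdot 10^{5}$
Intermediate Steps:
$k{\left(M,h \right)} = 270 + 74 M$ ($k{\left(M,h \right)} = 74 M + 270 = 270 + 74 M$)
$w = 136018$ ($w = 322 + 135696 = 136018$)
$\frac{k{\left(19,397 \right)} - 162142}{-213523 - 92861} + w = \frac{\left(270 + 74 \cdot 19\right) - 162142}{-213523 - 92861} + 136018 = \frac{\left(270 + 1406\right) - 162142}{-306384} + 136018 = \left(1676 - 162142\right) \left(- \frac{1}{306384}\right) + 136018 = \left(-160466\right) \left(- \frac{1}{306384}\right) + 136018 = \frac{80233}{153192} + 136018 = \frac{20836949689}{153192}$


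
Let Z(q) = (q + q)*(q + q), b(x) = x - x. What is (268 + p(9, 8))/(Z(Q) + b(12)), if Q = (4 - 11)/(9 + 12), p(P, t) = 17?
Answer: 2565/4 ≈ 641.25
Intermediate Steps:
Q = -1/3 (Q = -7/21 = -7*1/21 = -1/3 ≈ -0.33333)
b(x) = 0
Z(q) = 4*q**2 (Z(q) = (2*q)*(2*q) = 4*q**2)
(268 + p(9, 8))/(Z(Q) + b(12)) = (268 + 17)/(4*(-1/3)**2 + 0) = 285/(4*(1/9) + 0) = 285/(4/9 + 0) = 285/(4/9) = 285*(9/4) = 2565/4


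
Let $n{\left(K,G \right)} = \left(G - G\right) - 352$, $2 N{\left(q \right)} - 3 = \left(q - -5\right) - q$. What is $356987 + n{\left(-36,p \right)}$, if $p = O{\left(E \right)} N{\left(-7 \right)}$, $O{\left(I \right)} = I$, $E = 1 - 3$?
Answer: $356635$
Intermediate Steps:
$E = -2$ ($E = 1 - 3 = -2$)
$N{\left(q \right)} = 4$ ($N{\left(q \right)} = \frac{3}{2} + \frac{\left(q - -5\right) - q}{2} = \frac{3}{2} + \frac{\left(q + 5\right) - q}{2} = \frac{3}{2} + \frac{\left(5 + q\right) - q}{2} = \frac{3}{2} + \frac{1}{2} \cdot 5 = \frac{3}{2} + \frac{5}{2} = 4$)
$p = -8$ ($p = \left(-2\right) 4 = -8$)
$n{\left(K,G \right)} = -352$ ($n{\left(K,G \right)} = 0 - 352 = -352$)
$356987 + n{\left(-36,p \right)} = 356987 - 352 = 356635$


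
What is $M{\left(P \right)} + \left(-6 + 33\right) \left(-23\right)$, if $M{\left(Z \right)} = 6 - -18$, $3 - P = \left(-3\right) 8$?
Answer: $-597$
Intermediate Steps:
$P = 27$ ($P = 3 - \left(-3\right) 8 = 3 - -24 = 3 + 24 = 27$)
$M{\left(Z \right)} = 24$ ($M{\left(Z \right)} = 6 + 18 = 24$)
$M{\left(P \right)} + \left(-6 + 33\right) \left(-23\right) = 24 + \left(-6 + 33\right) \left(-23\right) = 24 + 27 \left(-23\right) = 24 - 621 = -597$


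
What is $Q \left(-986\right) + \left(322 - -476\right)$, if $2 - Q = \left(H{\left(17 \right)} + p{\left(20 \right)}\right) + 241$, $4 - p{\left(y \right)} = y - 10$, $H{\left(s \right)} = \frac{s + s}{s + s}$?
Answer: $231522$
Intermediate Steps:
$H{\left(s \right)} = 1$ ($H{\left(s \right)} = \frac{2 s}{2 s} = 2 s \frac{1}{2 s} = 1$)
$p{\left(y \right)} = 14 - y$ ($p{\left(y \right)} = 4 - \left(y - 10\right) = 4 - \left(-10 + y\right) = 14 - y$)
$Q = -234$ ($Q = 2 - \left(\left(1 + \left(14 - 20\right)\right) + 241\right) = 2 - \left(\left(1 - 6\right) + 241\right) = 2 - \left(-5 + 241\right) = 2 - 236 = -234$)
$Q \left(-986\right) + \left(322 - -476\right) = \left(-234\right) \left(-986\right) + \left(322 - -476\right) = 230724 + \left(322 + 476\right) = 230724 + 798 = 231522$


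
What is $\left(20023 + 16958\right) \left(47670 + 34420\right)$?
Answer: $3035770290$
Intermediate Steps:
$\left(20023 + 16958\right) \left(47670 + 34420\right) = 36981 \cdot 82090 = 3035770290$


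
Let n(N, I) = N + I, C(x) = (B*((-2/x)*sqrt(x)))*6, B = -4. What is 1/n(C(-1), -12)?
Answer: -1/204 + I/51 ≈ -0.004902 + 0.019608*I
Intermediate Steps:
C(x) = 48/sqrt(x) (C(x) = -4*(-2/x)*sqrt(x)*6 = -(-8)/sqrt(x)*6 = (8/sqrt(x))*6 = 48/sqrt(x))
n(N, I) = I + N
1/n(C(-1), -12) = 1/(-12 + 48/sqrt(-1)) = 1/(-12 + 48*(-I)) = 1/(-12 - 48*I) = (-12 + 48*I)/2448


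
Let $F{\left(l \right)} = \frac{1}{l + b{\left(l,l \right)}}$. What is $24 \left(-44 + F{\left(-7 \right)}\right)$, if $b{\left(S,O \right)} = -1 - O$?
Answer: $-1080$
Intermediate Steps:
$F{\left(l \right)} = -1$ ($F{\left(l \right)} = \frac{1}{l - \left(1 + l\right)} = \frac{1}{-1} = -1$)
$24 \left(-44 + F{\left(-7 \right)}\right) = 24 \left(-44 - 1\right) = 24 \left(-45\right) = -1080$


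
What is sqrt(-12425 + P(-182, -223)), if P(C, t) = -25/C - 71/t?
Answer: I*sqrt(20465999976058)/40586 ≈ 111.47*I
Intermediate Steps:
P(C, t) = -71/t - 25/C
sqrt(-12425 + P(-182, -223)) = sqrt(-12425 + (-71/(-223) - 25/(-182))) = sqrt(-12425 + (-71*(-1/223) - 25*(-1/182))) = sqrt(-12425 + (71/223 + 25/182)) = sqrt(-12425 + 18497/40586) = sqrt(-504262553/40586) = I*sqrt(20465999976058)/40586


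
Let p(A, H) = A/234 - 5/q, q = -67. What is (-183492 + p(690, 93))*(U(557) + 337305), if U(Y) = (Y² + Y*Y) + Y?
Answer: -35345547629120/201 ≈ -1.7585e+11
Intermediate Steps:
U(Y) = Y + 2*Y² (U(Y) = (Y² + Y²) + Y = 2*Y² + Y = Y + 2*Y²)
p(A, H) = 5/67 + A/234 (p(A, H) = A/234 - 5/(-67) = A*(1/234) - 5*(-1/67) = A/234 + 5/67 = 5/67 + A/234)
(-183492 + p(690, 93))*(U(557) + 337305) = (-183492 + (5/67 + (1/234)*690))*(557*(1 + 2*557) + 337305) = (-183492 + (5/67 + 115/39))*(557*(1 + 1114) + 337305) = (-183492 + 7900/2613)*(557*1115 + 337305) = -479456696*(621055 + 337305)/2613 = -479456696/2613*958360 = -35345547629120/201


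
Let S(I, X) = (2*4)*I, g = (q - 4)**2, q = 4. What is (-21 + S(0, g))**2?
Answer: 441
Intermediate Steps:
g = 0 (g = (4 - 4)**2 = 0**2 = 0)
S(I, X) = 8*I
(-21 + S(0, g))**2 = (-21 + 8*0)**2 = (-21 + 0)**2 = (-21)**2 = 441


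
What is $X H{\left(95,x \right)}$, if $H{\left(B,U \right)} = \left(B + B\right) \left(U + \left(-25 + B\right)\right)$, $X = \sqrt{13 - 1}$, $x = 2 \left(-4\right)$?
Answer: $23560 \sqrt{3} \approx 40807.0$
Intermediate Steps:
$x = -8$
$X = 2 \sqrt{3}$ ($X = \sqrt{12} = 2 \sqrt{3} \approx 3.4641$)
$H{\left(B,U \right)} = 2 B \left(-25 + B + U\right)$
$X H{\left(95,x \right)} = 2 \sqrt{3} \cdot 2 \cdot 95 \left(-25 + 95 - 8\right) = 2 \sqrt{3} \cdot 2 \cdot 95 \cdot 62 = 2 \sqrt{3} \cdot 11780 = 23560 \sqrt{3}$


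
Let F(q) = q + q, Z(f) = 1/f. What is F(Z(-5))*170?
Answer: -68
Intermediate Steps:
Z(f) = 1/f
F(q) = 2*q
F(Z(-5))*170 = (2/(-5))*170 = (2*(-1/5))*170 = -2/5*170 = -68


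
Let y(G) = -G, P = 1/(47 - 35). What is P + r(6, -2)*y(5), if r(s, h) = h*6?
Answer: 721/12 ≈ 60.083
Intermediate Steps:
r(s, h) = 6*h
P = 1/12 ≈ 0.083333
P + r(6, -2)*y(5) = 1/12 + (6*(-2))*(-1*5) = 1/12 - 12*(-5) = 1/12 + 60 = 721/12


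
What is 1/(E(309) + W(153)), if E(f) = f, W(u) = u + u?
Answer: 1/615 ≈ 0.0016260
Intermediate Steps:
W(u) = 2*u
1/(E(309) + W(153)) = 1/(309 + 2*153) = 1/(309 + 306) = 1/615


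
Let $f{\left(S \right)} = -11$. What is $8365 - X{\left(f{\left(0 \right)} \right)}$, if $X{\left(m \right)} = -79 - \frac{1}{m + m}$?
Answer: $\frac{185767}{22} \approx 8444.0$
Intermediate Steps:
$X{\left(m \right)} = -79 - \frac{1}{2 m}$
$8365 - X{\left(f{\left(0 \right)} \right)} = 8365 - \left(-79 - \frac{1}{2 \left(-11\right)}\right) = 8365 - \left(-79 - - \frac{1}{22}\right) = 8365 - \left(-79 + \frac{1}{22}\right) = 8365 - - \frac{1737}{22} = 8365 + \frac{1737}{22} = \frac{185767}{22}$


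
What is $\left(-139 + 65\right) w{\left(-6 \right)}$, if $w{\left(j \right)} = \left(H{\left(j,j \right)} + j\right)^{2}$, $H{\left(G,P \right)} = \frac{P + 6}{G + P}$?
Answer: $-2664$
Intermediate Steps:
$H{\left(G,P \right)} = \frac{6 + P}{G + P}$
$w{\left(j \right)} = \left(j + \frac{6 + j}{2 j}\right)^{2}$ ($w{\left(j \right)} = \left(\frac{6 + j}{j + j} + j\right)^{2} = \left(\frac{6 + j}{2 j} + j\right)^{2} = \left(j + \frac{6 + j}{2 j}\right)^{2}$)
$\left(-139 + 65\right) w{\left(-6 \right)} = \left(-139 + 65\right) \frac{\left(6 - 6 + 2 \left(-6\right)^{2}\right)^{2}}{4 \cdot 36} = - 74 \cdot \frac{1}{4} \cdot \frac{1}{36} \left(6 - 6 + 2 \cdot 36\right)^{2} = - 74 \cdot \frac{1}{4} \cdot \frac{1}{36} \left(6 - 6 + 72\right)^{2} = - 74 \cdot \frac{1}{4} \cdot \frac{1}{36} \cdot 72^{2} = - 74 \cdot \frac{1}{4} \cdot \frac{1}{36} \cdot 5184 = \left(-74\right) 36 = -2664$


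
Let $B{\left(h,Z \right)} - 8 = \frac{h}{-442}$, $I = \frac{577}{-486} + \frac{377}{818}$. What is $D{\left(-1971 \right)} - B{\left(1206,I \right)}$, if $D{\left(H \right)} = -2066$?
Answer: $- \frac{457751}{221} \approx -2071.3$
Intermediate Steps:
$I = - \frac{72191}{99387}$ ($I = 577 \left(- \frac{1}{486}\right) + 377 \cdot \frac{1}{818} = - \frac{577}{486} + \frac{377}{818} = - \frac{72191}{99387} \approx -0.72636$)
$B{\left(h,Z \right)} = 8 - \frac{h}{442}$ ($B{\left(h,Z \right)} = 8 + \frac{h}{-442} = 8 + h \left(- \frac{1}{442}\right) = 8 - \frac{h}{442}$)
$D{\left(-1971 \right)} - B{\left(1206,I \right)} = -2066 - \left(8 - \frac{603}{221}\right) = -2066 - \frac{1165}{221} = - \frac{457751}{221}$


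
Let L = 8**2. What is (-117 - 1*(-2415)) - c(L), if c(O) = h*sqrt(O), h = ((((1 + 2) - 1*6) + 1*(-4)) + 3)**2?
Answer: 2170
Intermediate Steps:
h = 16 (h = (((3 - 6) - 4) + 3)**2 = ((-3 - 4) + 3)**2 = (-7 + 3)**2 = (-4)**2 = 16)
L = 64
c(O) = 16*sqrt(O)
(-117 - 1*(-2415)) - c(L) = (-117 - 1*(-2415)) - 16*sqrt(64) = (-117 + 2415) - 16*8 = 2298 - 1*128 = 2298 - 128 = 2170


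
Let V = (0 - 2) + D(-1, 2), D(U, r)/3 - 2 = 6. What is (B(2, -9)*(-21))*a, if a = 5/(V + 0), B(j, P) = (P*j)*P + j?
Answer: -8610/11 ≈ -782.73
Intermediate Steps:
D(U, r) = 24 (D(U, r) = 6 + 3*6 = 6 + 18 = 24)
B(j, P) = j + j*P² (B(j, P) = j*P² + j = j + j*P²)
V = 22 (V = (0 - 2) + 24 = -2 + 24 = 22)
a = 5/22 (a = 5/(22 + 0) = 5/22 ≈ 0.22727)
(B(2, -9)*(-21))*a = ((2*(1 + (-9)²))*(-21))*(5/22) = ((2*(1 + 81))*(-21))*(5/22) = ((2*82)*(-21))*(5/22) = (164*(-21))*(5/22) = -3444*5/22 = -8610/11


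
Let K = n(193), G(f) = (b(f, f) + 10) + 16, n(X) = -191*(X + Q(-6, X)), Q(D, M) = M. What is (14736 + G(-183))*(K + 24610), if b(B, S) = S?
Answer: -716062164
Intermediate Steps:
n(X) = -382*X (n(X) = -191*(X + X) = -382*X)
G(f) = 26 + f (G(f) = (f + 10) + 16 = (10 + f) + 16 = 26 + f)
K = -73726 (K = -382*193 = -73726)
(14736 + G(-183))*(K + 24610) = (14736 + (26 - 183))*(-73726 + 24610) = (14736 - 157)*(-49116) = 14579*(-49116) = -716062164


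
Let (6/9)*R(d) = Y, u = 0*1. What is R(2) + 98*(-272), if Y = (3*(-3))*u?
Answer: -26656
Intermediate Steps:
u = 0
Y = 0 (Y = (3*(-3))*0 = -9*0 = 0)
R(d) = 0 (R(d) = (3/2)*0 = 0)
R(2) + 98*(-272) = 0 + 98*(-272) = 0 - 26656 = -26656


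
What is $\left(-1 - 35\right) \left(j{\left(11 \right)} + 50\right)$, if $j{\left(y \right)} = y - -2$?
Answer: $-2268$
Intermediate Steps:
$j{\left(y \right)} = 2 + y$ ($j{\left(y \right)} = y + \left(-4 + 6\right) = y + 2 = 2 + y$)
$\left(-1 - 35\right) \left(j{\left(11 \right)} + 50\right) = \left(-1 - 35\right) \left(\left(2 + 11\right) + 50\right) = \left(-1 - 35\right) \left(13 + 50\right) = \left(-36\right) 63 = -2268$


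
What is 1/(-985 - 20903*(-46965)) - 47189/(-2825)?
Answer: 9701774511541/580803004800 ≈ 16.704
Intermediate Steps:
1/(-985 - 20903*(-46965)) - 47189/(-2825) = -1/46965/(-21888) - 47189*(-1/2825) = -1/21888*(-1/46965) + 47189/2825 = 1/1027969920 + 47189/2825 = 9701774511541/580803004800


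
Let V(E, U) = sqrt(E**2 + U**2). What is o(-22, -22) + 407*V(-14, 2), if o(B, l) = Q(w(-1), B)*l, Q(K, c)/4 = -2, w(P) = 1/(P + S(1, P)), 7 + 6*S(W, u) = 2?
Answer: 176 + 4070*sqrt(2) ≈ 5931.9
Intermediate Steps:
S(W, u) = -5/6 (S(W, u) = -7/6 + (1/6)*2 = -7/6 + 1/3 = -5/6)
w(P) = 1/(-5/6 + P) (w(P) = 1/(P - 5/6) = 1/(-5/6 + P))
Q(K, c) = -8 (Q(K, c) = 4*(-2) = -8)
o(B, l) = -8*l
o(-22, -22) + 407*V(-14, 2) = -8*(-22) + 407*sqrt((-14)**2 + 2**2) = 176 + 407*sqrt(196 + 4) = 176 + 407*sqrt(200) = 176 + 407*(10*sqrt(2)) = 176 + 4070*sqrt(2)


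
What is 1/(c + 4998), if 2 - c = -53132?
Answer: 1/58132 ≈ 1.7202e-5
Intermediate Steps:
c = 53134 (c = 2 - 1*(-53132) = 2 + 53132 = 53134)
1/(c + 4998) = 1/(53134 + 4998) = 1/58132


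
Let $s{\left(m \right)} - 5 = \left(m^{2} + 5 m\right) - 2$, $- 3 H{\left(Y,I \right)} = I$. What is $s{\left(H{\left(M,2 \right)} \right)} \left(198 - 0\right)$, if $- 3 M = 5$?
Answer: $22$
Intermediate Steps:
$M = - \frac{5}{3}$ ($M = \left(- \frac{1}{3}\right) 5 = - \frac{5}{3} \approx -1.6667$)
$H{\left(Y,I \right)} = - \frac{I}{3}$
$s{\left(m \right)} = 3 + m^{2} + 5 m$ ($s{\left(m \right)} = 5 - \left(2 - m^{2} - 5 m\right) = 5 + \left(-2 + m^{2} + 5 m\right) = 3 + m^{2} + 5 m$)
$s{\left(H{\left(M,2 \right)} \right)} \left(198 - 0\right) = \left(3 + \left(\left(- \frac{1}{3}\right) 2\right)^{2} + 5 \left(\left(- \frac{1}{3}\right) 2\right)\right) \left(198 - 0\right) = \left(3 + \left(- \frac{2}{3}\right)^{2} + 5 \left(- \frac{2}{3}\right)\right) \left(198 + 0\right) = \left(3 + \frac{4}{9} - \frac{10}{3}\right) 198 = \frac{1}{9} \cdot 198 = 22$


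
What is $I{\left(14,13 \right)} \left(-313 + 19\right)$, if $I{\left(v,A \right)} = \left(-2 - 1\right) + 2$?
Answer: $294$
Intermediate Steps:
$I{\left(v,A \right)} = -1$ ($I{\left(v,A \right)} = -3 + 2 = -1$)
$I{\left(14,13 \right)} \left(-313 + 19\right) = - (-313 + 19) = \left(-1\right) \left(-294\right) = 294$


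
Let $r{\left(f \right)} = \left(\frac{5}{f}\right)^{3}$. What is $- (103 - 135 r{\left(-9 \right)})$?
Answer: $- \frac{3406}{27} \approx -126.15$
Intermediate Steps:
$r{\left(f \right)} = \frac{125}{f^{3}}$
$- (103 - 135 r{\left(-9 \right)}) = - (103 - 135 \frac{125}{-729}) = - (103 - 135 \cdot 125 \left(- \frac{1}{729}\right)) = - (103 - - \frac{625}{27}) = - (103 + \frac{625}{27}) = \left(-1\right) \frac{3406}{27} = - \frac{3406}{27}$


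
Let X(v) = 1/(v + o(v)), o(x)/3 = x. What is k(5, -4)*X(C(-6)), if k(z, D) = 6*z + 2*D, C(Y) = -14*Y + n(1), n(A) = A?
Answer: 11/170 ≈ 0.064706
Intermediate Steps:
o(x) = 3*x
C(Y) = 1 - 14*Y (C(Y) = -14*Y + 1 = 1 - 14*Y)
X(v) = 1/(4*v) (X(v) = 1/(v + 3*v) = 1/(4*v))
k(z, D) = 2*D + 6*z
k(5, -4)*X(C(-6)) = (2*(-4) + 6*5)*(1/(4*(1 - 14*(-6)))) = (-8 + 30)*(1/(4*(1 + 84))) = 22*((¼)/85) = 22*((¼)*(1/85)) = 22*(1/340) = 11/170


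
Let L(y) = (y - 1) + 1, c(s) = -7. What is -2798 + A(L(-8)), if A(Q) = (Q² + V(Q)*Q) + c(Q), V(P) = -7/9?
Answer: -24613/9 ≈ -2734.8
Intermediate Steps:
V(P) = -7/9 (V(P) = -7*⅑ = -7/9)
L(y) = y (L(y) = (-1 + y) + 1 = y)
A(Q) = -7 + Q² - 7*Q/9 (A(Q) = (Q² - 7*Q/9) - 7 = -7 + Q² - 7*Q/9)
-2798 + A(L(-8)) = -2798 + (-7 + (-8)² - 7/9*(-8)) = -2798 + (-7 + 64 + 56/9) = -2798 + 569/9 = -24613/9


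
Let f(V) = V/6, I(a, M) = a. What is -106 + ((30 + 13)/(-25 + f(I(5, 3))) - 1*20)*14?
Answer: -59582/145 ≈ -410.91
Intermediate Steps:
f(V) = V/6 (f(V) = V*(⅙) = V/6)
-106 + ((30 + 13)/(-25 + f(I(5, 3))) - 1*20)*14 = -106 + ((30 + 13)/(-25 + (⅙)*5) - 1*20)*14 = -106 + (43/(-25 + ⅚) - 20)*14 = -106 + (43/(-145/6) - 20)*14 = -106 + (43*(-6/145) - 20)*14 = -106 + (-258/145 - 20)*14 = -106 - 3158/145*14 = -106 - 44212/145 = -59582/145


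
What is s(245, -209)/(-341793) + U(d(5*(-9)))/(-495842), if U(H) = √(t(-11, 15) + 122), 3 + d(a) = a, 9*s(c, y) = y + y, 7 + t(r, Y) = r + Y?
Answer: 418/3076137 - √119/495842 ≈ 0.00011388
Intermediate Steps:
t(r, Y) = -7 + Y + r (t(r, Y) = -7 + (r + Y) = -7 + (Y + r) = -7 + Y + r)
s(c, y) = 2*y/9 (s(c, y) = (y + y)/9 = (2*y)/9 = 2*y/9)
d(a) = -3 + a
U(H) = √119 (U(H) = √((-7 + 15 - 11) + 122) = √(-3 + 122) = √119)
s(245, -209)/(-341793) + U(d(5*(-9)))/(-495842) = ((2/9)*(-209))/(-341793) + √119/(-495842) = -418/9*(-1/341793) + √119*(-1/495842) = 418/3076137 - √119/495842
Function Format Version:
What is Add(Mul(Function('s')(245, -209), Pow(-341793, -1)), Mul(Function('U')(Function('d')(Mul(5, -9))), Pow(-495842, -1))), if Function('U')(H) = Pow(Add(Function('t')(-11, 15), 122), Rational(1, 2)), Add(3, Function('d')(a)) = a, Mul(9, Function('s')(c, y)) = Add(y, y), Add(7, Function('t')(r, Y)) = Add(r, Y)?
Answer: Add(Rational(418, 3076137), Mul(Rational(-1, 495842), Pow(119, Rational(1, 2)))) ≈ 0.00011388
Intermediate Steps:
Function('t')(r, Y) = Add(-7, Y, r) (Function('t')(r, Y) = Add(-7, Add(r, Y)) = Add(-7, Add(Y, r)) = Add(-7, Y, r))
Function('s')(c, y) = Mul(Rational(2, 9), y) (Function('s')(c, y) = Mul(Rational(1, 9), Add(y, y)) = Mul(Rational(1, 9), Mul(2, y)) = Mul(Rational(2, 9), y))
Function('d')(a) = Add(-3, a)
Function('U')(H) = Pow(119, Rational(1, 2)) (Function('U')(H) = Pow(Add(Add(-7, 15, -11), 122), Rational(1, 2)) = Pow(Add(-3, 122), Rational(1, 2)) = Pow(119, Rational(1, 2)))
Add(Mul(Function('s')(245, -209), Pow(-341793, -1)), Mul(Function('U')(Function('d')(Mul(5, -9))), Pow(-495842, -1))) = Add(Mul(Mul(Rational(2, 9), -209), Pow(-341793, -1)), Mul(Pow(119, Rational(1, 2)), Pow(-495842, -1))) = Add(Mul(Rational(-418, 9), Rational(-1, 341793)), Mul(Pow(119, Rational(1, 2)), Rational(-1, 495842))) = Add(Rational(418, 3076137), Mul(Rational(-1, 495842), Pow(119, Rational(1, 2))))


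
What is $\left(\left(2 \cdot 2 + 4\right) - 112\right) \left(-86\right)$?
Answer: $8944$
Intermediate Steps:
$\left(\left(2 \cdot 2 + 4\right) - 112\right) \left(-86\right) = \left(\left(4 + 4\right) - 112\right) \left(-86\right) = \left(8 - 112\right) \left(-86\right) = \left(-104\right) \left(-86\right) = 8944$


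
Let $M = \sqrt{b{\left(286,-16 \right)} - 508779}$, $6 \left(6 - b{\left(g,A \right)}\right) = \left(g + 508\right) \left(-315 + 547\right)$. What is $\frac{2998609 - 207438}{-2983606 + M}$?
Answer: $- \frac{24983263627878}{26705715908131} - \frac{2791171 i \sqrt{4855269}}{26705715908131} \approx -0.9355 - 0.0002303 i$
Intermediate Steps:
$b{\left(g,A \right)} = - \frac{58910}{3} - \frac{116 g}{3}$ ($b{\left(g,A \right)} = 6 - \frac{\left(g + 508\right) \left(-315 + 547\right)}{6} = 6 - \frac{\left(508 + g\right) 232}{6} = 6 - \frac{117856 + 232 g}{6} = 6 - \left(\frac{58928}{3} + \frac{116 g}{3}\right) = - \frac{58910}{3} - \frac{116 g}{3}$)
$M = \frac{i \sqrt{4855269}}{3}$ ($M = \sqrt{\left(- \frac{58910}{3} - \frac{33176}{3}\right) - 508779} = \sqrt{- \frac{92086}{3} - 508779} = \sqrt{- \frac{1618423}{3}} = \frac{i \sqrt{4855269}}{3} \approx 734.49 i$)
$\frac{2998609 - 207438}{-2983606 + M} = \frac{2998609 - 207438}{-2983606 + \frac{i \sqrt{4855269}}{3}} = \frac{2791171}{-2983606 + \frac{i \sqrt{4855269}}{3}}$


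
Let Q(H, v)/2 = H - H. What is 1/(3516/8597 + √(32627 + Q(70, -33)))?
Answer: -30227052/2411397298187 + 73908409*√32627/2411397298187 ≈ 0.0055237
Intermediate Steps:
Q(H, v) = 0 (Q(H, v) = 2*(H - H) = 2*0 = 0)
1/(3516/8597 + √(32627 + Q(70, -33))) = 1/(3516/8597 + √(32627 + 0)) = 1/(3516*(1/8597) + √32627) = 1/(3516/8597 + √32627)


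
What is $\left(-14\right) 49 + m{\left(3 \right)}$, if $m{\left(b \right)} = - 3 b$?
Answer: $-695$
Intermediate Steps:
$\left(-14\right) 49 + m{\left(3 \right)} = \left(-14\right) 49 - 9 = -686 - 9 = -695$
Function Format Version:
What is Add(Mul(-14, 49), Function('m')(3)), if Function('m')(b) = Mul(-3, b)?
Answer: -695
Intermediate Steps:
Add(Mul(-14, 49), Function('m')(3)) = Add(Mul(-14, 49), Mul(-3, 3)) = Add(-686, -9) = -695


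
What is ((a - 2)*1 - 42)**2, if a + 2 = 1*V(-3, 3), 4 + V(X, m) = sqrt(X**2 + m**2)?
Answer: 2518 - 300*sqrt(2) ≈ 2093.7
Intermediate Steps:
V(X, m) = -4 + sqrt(X**2 + m**2)
a = -6 + 3*sqrt(2) (a = -2 + 1*(-4 + sqrt((-3)**2 + 3**2)) = -2 + 1*(-4 + sqrt(9 + 9)) = -2 + 1*(-4 + sqrt(18)) = -2 + 1*(-4 + 3*sqrt(2)) = -2 + (-4 + 3*sqrt(2)) = -6 + 3*sqrt(2) ≈ -1.7574)
((a - 2)*1 - 42)**2 = (((-6 + 3*sqrt(2)) - 2)*1 - 42)**2 = ((-8 + 3*sqrt(2))*1 - 42)**2 = ((-8 + 3*sqrt(2)) - 42)**2 = (-50 + 3*sqrt(2))**2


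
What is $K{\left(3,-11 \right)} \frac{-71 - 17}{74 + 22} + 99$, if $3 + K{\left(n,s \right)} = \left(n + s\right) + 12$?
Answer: $\frac{1177}{12} \approx 98.083$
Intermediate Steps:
$K{\left(n,s \right)} = 9 + n + s$ ($K{\left(n,s \right)} = -3 + \left(\left(n + s\right) + 12\right) = -3 + \left(12 + n + s\right) = 9 + n + s$)
$K{\left(3,-11 \right)} \frac{-71 - 17}{74 + 22} + 99 = \left(9 + 3 - 11\right) \frac{-71 - 17}{74 + 22} + 99 = 1 \left(- \frac{88}{96}\right) + 99 = 1 \left(\left(-88\right) \frac{1}{96}\right) + 99 = 1 \left(- \frac{11}{12}\right) + 99 = - \frac{11}{12} + 99 = \frac{1177}{12}$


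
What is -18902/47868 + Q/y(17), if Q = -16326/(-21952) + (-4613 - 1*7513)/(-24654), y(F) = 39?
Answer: -121347626409/334110087584 ≈ -0.36320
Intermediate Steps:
Q = 7960609/6442912 (Q = -16326*(-1/21952) + (-4613 - 7513)*(-1/24654) = 8163/10976 - 12126*(-1/24654) = 8163/10976 + 2021/4109 = 7960609/6442912 ≈ 1.2356)
-18902/47868 + Q/y(17) = -18902/47868 + (7960609/6442912)/39 = -18902*1/47868 + (7960609/6442912)*(1/39) = -9451/23934 + 7960609/251273568 = -121347626409/334110087584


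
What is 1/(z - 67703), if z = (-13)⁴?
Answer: -1/39142 ≈ -2.5548e-5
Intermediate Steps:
z = 28561
1/(z - 67703) = 1/(28561 - 67703) = 1/(-39142) = -1/39142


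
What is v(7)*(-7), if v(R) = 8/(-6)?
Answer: 28/3 ≈ 9.3333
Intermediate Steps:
v(R) = -4/3 (v(R) = 8*(-1/6) = -4/3)
v(7)*(-7) = -4/3*(-7) = 28/3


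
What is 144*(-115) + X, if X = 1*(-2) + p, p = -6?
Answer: -16568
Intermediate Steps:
X = -8 (X = 1*(-2) - 6 = -2 - 6 = -8)
144*(-115) + X = 144*(-115) - 8 = -16560 - 8 = -16568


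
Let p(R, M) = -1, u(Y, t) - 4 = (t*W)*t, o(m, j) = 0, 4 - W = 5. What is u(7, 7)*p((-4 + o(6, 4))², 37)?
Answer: 45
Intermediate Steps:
W = -1 (W = 4 - 1*5 = 4 - 5 = -1)
u(Y, t) = 4 - t² (u(Y, t) = 4 + (t*(-1))*t = 4 + (-t)*t = 4 - t²)
u(7, 7)*p((-4 + o(6, 4))², 37) = (4 - 1*7²)*(-1) = (4 - 1*49)*(-1) = (4 - 49)*(-1) = -45*(-1) = 45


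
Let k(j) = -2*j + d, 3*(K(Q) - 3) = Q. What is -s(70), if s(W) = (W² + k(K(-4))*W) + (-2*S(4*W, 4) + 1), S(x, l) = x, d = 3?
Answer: -12953/3 ≈ -4317.7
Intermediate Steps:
K(Q) = 3 + Q/3
k(j) = 3 - 2*j (k(j) = -2*j + 3 = 3 - 2*j)
s(W) = 1 + W² - 25*W/3 (s(W) = (W² + (3 - 2*(3 + (⅓)*(-4)))*W) + (-8*W + 1) = (W² + (3 - 2*(3 - 4/3))*W) + (-8*W + 1) = (W² + (3 - 2*5/3)*W) + (1 - 8*W) = (W² + (3 - 10/3)*W) + (1 - 8*W) = (W² - W/3) + (1 - 8*W) = 1 + W² - 25*W/3)
-s(70) = -(1 + 70² - 25/3*70) = -(1 + 4900 - 1750/3) = -1*12953/3 = -12953/3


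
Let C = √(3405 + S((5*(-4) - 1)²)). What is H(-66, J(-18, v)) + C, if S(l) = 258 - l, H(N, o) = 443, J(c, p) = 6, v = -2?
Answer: 443 + 3*√358 ≈ 499.76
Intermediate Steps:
C = 3*√358 (C = √(3405 + (258 - (5*(-4) - 1)²)) = √(3405 + (258 - (-20 - 1)²)) = √(3405 + (258 - 1*(-21)²)) = √(3405 + (258 - 1*441)) = √(3405 + (258 - 441)) = √(3405 - 183) = √3222 = 3*√358 ≈ 56.763)
H(-66, J(-18, v)) + C = 443 + 3*√358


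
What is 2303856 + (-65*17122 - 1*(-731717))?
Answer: 1922643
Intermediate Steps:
2303856 + (-65*17122 - 1*(-731717)) = 2303856 + (-1112930 + 731717) = 2303856 - 381213 = 1922643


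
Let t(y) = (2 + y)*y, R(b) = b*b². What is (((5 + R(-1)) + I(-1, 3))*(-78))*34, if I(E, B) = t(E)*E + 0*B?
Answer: -13260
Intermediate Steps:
R(b) = b³
t(y) = y*(2 + y)
I(E, B) = E²*(2 + E) (I(E, B) = (E*(2 + E))*E + 0*B = E²*(2 + E) + 0 = E²*(2 + E))
(((5 + R(-1)) + I(-1, 3))*(-78))*34 = (((5 + (-1)³) + (-1)²*(2 - 1))*(-78))*34 = (((5 - 1) + 1*1)*(-78))*34 = ((4 + 1)*(-78))*34 = (5*(-78))*34 = -390*34 = -13260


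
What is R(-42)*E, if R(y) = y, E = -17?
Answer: 714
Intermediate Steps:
R(-42)*E = -42*(-17) = 714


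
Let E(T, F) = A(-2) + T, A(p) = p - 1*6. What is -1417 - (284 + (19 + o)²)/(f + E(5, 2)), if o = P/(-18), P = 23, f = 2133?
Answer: -978093817/690120 ≈ -1417.3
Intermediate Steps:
o = -23/18 (o = 23/(-18) = 23*(-1/18) = -23/18 ≈ -1.2778)
A(p) = -6 + p (A(p) = p - 6 = -6 + p)
E(T, F) = -8 + T (E(T, F) = (-6 - 2) + T = -8 + T)
-1417 - (284 + (19 + o)²)/(f + E(5, 2)) = -1417 - (284 + (19 - 23/18)²)/(2133 + (-8 + 5)) = -1417 - (284 + (319/18)²)/(2133 - 3) = -1417 - (284 + 101761/324)/2130 = -1417 - 193777/(324*2130) = -1417 - 1*193777/690120 = -1417 - 193777/690120 = -978093817/690120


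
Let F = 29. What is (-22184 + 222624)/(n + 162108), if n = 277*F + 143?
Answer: 50110/42571 ≈ 1.1771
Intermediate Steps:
n = 8176 (n = 277*29 + 143 = 8033 + 143 = 8176)
(-22184 + 222624)/(n + 162108) = (-22184 + 222624)/(8176 + 162108) = 200440/170284 = 200440*(1/170284) = 50110/42571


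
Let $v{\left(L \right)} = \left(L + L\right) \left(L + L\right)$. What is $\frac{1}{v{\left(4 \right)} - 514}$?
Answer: $- \frac{1}{450} \approx -0.0022222$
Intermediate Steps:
$v{\left(L \right)} = 4 L^{2}$ ($v{\left(L \right)} = 2 L 2 L = 4 L^{2}$)
$\frac{1}{v{\left(4 \right)} - 514} = \frac{1}{4 \cdot 4^{2} - 514} = \frac{1}{4 \cdot 16 - 514} = \frac{1}{64 - 514} = \frac{1}{-450} = - \frac{1}{450}$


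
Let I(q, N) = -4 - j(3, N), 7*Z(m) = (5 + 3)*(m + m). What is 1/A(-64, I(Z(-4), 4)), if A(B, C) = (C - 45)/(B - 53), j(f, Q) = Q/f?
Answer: 351/151 ≈ 2.3245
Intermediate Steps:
Z(m) = 16*m/7 (Z(m) = ((5 + 3)*(m + m))/7 = (8*(2*m))/7 = (16*m)/7 = 16*m/7)
I(q, N) = -4 - N/3
A(B, C) = (-45 + C)/(-53 + B)
1/A(-64, I(Z(-4), 4)) = 1/((-45 + (-4 - ⅓*4))/(-53 - 64)) = 1/((-45 + (-4 - 4/3))/(-117)) = 1/(-(-45 - 16/3)/117) = 1/(-1/117*(-151/3)) = 1/(151/351) = 351/151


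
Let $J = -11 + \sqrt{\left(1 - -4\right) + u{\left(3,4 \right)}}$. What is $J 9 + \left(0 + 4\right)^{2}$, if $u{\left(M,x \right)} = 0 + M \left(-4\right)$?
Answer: $-83 + 9 i \sqrt{7} \approx -83.0 + 23.812 i$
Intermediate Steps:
$u{\left(M,x \right)} = - 4 M$ ($u{\left(M,x \right)} = 0 - 4 M = - 4 M$)
$J = -11 + i \sqrt{7}$ ($J = -11 + \sqrt{\left(1 - -4\right) - 12} = -11 + \sqrt{\left(1 + 4\right) - 12} = -11 + \sqrt{5 - 12} = -11 + \sqrt{-7} = -11 + i \sqrt{7} \approx -11.0 + 2.6458 i$)
$J 9 + \left(0 + 4\right)^{2} = \left(-11 + i \sqrt{7}\right) 9 + \left(0 + 4\right)^{2} = \left(-99 + 9 i \sqrt{7}\right) + 4^{2} = \left(-99 + 9 i \sqrt{7}\right) + 16 = -83 + 9 i \sqrt{7}$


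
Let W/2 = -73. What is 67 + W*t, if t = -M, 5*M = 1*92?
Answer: 13767/5 ≈ 2753.4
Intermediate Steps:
W = -146 (W = 2*(-73) = -146)
M = 92/5 (M = (1*92)/5 = (⅕)*92 = 92/5 ≈ 18.400)
t = -92/5 (t = -1*92/5 = -92/5 ≈ -18.400)
67 + W*t = 67 - 146*(-92/5) = 67 + 13432/5 = 13767/5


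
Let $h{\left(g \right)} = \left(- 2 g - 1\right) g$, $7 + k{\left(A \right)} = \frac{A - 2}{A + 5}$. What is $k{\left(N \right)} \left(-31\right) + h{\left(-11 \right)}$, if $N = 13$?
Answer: $- \frac{593}{18} \approx -32.944$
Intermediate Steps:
$k{\left(A \right)} = -7 + \frac{-2 + A}{5 + A}$ ($k{\left(A \right)} = -7 + \frac{A - 2}{A + 5} = -7 + \frac{-2 + A}{5 + A}$)
$h{\left(g \right)} = g \left(-1 - 2 g\right)$ ($h{\left(g \right)} = \left(-1 - 2 g\right) g = g \left(-1 - 2 g\right)$)
$k{\left(N \right)} \left(-31\right) + h{\left(-11 \right)} = \frac{-37 - 78}{5 + 13} \left(-31\right) - - 11 \left(1 + 2 \left(-11\right)\right) = \frac{-37 - 78}{18} \left(-31\right) - - 11 \left(1 - 22\right) = \frac{1}{18} \left(-115\right) \left(-31\right) - \left(-11\right) \left(-21\right) = \left(- \frac{115}{18}\right) \left(-31\right) - 231 = \frac{3565}{18} - 231 = - \frac{593}{18}$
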